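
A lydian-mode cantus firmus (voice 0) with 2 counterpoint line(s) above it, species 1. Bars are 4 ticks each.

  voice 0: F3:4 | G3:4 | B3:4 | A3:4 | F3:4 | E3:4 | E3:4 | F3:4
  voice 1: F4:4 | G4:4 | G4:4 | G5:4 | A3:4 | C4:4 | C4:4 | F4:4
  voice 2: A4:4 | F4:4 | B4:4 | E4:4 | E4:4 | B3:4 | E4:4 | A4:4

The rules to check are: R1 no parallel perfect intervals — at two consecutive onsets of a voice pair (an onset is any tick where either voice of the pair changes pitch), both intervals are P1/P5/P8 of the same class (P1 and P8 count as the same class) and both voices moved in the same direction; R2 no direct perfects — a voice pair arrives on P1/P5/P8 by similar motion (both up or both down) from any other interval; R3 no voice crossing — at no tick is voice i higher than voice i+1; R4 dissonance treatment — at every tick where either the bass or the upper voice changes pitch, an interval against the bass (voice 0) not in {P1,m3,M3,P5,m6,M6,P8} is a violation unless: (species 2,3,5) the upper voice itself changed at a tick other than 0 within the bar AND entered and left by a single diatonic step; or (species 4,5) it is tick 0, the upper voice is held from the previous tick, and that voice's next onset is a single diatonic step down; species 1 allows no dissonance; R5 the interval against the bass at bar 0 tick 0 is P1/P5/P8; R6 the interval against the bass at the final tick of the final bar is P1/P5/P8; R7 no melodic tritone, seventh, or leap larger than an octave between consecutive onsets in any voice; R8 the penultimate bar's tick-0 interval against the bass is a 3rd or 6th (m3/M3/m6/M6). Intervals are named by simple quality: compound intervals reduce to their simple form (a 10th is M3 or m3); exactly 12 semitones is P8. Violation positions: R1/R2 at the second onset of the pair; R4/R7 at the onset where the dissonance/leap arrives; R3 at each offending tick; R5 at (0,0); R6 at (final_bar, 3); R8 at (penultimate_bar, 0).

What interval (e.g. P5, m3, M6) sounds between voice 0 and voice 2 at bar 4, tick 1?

voice 0=F3 voice 2=E4 -> M7

M7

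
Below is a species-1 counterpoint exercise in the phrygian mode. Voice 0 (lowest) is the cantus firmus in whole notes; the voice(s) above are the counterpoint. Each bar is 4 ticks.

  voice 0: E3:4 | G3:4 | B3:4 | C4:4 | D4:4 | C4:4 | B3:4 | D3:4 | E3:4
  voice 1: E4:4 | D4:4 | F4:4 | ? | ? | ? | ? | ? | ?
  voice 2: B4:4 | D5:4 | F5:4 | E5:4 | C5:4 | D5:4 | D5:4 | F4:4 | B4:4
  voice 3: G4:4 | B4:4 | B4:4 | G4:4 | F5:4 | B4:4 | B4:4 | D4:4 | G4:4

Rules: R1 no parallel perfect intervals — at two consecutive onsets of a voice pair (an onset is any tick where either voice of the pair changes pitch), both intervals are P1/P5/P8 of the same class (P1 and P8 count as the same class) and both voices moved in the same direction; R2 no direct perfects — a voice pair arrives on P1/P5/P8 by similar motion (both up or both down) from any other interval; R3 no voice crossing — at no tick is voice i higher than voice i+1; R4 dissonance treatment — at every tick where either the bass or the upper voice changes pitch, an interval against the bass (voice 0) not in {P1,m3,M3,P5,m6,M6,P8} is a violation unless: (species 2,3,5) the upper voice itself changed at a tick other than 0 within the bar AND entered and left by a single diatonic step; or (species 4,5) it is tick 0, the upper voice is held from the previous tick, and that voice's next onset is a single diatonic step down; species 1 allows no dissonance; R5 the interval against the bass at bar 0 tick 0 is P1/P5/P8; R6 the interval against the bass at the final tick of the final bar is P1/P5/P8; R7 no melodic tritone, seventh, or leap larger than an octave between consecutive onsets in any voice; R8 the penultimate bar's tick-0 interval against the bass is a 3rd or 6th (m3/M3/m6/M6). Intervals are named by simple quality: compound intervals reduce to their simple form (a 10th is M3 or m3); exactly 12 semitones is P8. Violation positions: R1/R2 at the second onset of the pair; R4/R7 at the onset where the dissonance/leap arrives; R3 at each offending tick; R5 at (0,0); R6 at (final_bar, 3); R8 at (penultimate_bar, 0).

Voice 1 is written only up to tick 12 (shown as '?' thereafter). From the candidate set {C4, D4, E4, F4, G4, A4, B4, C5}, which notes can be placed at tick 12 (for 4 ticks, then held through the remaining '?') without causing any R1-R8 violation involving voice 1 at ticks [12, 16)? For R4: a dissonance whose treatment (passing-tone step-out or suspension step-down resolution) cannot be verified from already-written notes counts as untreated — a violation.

C4: violates R2
D4: violates R4
E4: violates R1
F4: violates R4
G4: violates R2
A4: legal
B4: violates R4,R7
C5: violates R2

{A4}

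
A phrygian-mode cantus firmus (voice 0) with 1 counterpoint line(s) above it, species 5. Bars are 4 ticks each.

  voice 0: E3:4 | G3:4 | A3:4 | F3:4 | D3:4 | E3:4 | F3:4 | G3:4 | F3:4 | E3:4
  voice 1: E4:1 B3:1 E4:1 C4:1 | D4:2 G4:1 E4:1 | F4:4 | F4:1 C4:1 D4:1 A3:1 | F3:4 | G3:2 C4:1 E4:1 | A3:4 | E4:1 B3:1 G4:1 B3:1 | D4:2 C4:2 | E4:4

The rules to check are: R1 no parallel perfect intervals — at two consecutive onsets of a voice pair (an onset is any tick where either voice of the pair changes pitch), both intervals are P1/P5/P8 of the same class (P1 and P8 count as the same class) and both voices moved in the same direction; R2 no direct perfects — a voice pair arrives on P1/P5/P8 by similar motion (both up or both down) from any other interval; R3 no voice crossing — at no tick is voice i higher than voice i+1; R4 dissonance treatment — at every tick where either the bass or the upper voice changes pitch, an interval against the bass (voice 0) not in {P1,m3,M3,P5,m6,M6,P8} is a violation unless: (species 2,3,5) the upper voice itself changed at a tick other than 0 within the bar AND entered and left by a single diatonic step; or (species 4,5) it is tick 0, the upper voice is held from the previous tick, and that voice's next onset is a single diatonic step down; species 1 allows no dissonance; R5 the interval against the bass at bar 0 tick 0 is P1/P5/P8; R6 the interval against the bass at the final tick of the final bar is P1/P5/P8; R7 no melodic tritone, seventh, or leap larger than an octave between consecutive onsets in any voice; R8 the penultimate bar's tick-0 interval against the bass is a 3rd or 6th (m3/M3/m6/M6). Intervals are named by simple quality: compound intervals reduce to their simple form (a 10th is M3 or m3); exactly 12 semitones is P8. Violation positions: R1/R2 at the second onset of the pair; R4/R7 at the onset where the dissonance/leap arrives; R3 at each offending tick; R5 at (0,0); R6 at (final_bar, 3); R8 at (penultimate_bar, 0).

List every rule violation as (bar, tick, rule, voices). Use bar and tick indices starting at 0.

bar 0: v0=E3 v1=E4 downbeat P8
bar 1: v0=G3 v1=D4 downbeat P5
bar 2: v0=A3 v1=F4 downbeat m6
bar 3: v0=F3 v1=F4 downbeat P8
bar 4: v0=D3 v1=F3 downbeat m3
bar 5: v0=E3 v1=G3 downbeat m3
bar 6: v0=F3 v1=A3 downbeat M3
bar 7: v0=G3 v1=E4 downbeat M6
bar 8: v0=F3 v1=D4 downbeat M6
bar 9: v0=E3 v1=E4 downbeat P8
  -> R2 @ bar 1 tick 0 v(0, 1): E3/C4 m6 -> G3/D4 P5 similar

(1, 0, R2, (0, 1))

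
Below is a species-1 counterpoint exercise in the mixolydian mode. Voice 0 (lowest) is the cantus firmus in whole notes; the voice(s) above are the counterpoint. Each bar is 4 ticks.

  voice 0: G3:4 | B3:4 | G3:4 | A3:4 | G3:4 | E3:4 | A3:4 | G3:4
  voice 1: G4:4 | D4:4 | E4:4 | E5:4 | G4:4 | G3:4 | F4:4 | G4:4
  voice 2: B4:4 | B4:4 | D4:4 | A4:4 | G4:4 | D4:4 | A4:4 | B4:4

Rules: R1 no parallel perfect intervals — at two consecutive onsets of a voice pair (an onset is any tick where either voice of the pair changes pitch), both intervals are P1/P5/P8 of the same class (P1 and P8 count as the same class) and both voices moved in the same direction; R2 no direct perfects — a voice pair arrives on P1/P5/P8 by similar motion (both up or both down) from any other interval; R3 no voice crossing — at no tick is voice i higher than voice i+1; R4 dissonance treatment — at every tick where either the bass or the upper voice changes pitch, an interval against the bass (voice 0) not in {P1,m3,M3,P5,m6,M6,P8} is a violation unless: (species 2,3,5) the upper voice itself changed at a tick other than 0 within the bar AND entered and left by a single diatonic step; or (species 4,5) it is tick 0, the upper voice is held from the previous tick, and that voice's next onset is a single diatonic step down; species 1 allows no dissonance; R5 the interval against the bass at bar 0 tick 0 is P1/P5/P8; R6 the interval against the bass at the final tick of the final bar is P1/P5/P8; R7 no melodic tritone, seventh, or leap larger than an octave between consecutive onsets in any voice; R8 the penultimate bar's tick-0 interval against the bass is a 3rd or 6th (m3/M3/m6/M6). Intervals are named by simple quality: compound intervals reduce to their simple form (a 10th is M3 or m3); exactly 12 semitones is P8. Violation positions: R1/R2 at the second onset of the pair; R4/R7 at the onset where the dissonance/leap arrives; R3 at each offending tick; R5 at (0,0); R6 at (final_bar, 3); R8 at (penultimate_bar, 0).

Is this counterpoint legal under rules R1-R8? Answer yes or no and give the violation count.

bar 0: v0=G3 v1=G4 v2=B4 (M3)
bar 1: v0=B3 v1=D4 v2=B4 (P8)
bar 2: v0=G3 v1=E4 v2=D4 (P5)
bar 3: v0=A3 v1=E5 v2=A4 (P8)
bar 4: v0=G3 v1=G4 v2=G4 (P8)
bar 5: v0=E3 v1=G3 v2=D4 (m7)
bar 6: v0=A3 v1=F4 v2=A4 (P8)
bar 7: v0=G3 v1=G4 v2=B4 (M3)
  R5 @ bar0.0: opens on M3
  R2 @ bar2.0: B3/B4 P8 -> G3/D4 P5 similar
  R3 @ bar2.0: E4 above D4
  R3 @ bar2.1: E4 above D4
  R3 @ bar2.2: E4 above D4
  R3 @ bar2.3: E4 above D4
  R2 @ bar3.0: G3/E4 M6 -> A3/E5 P5 similar
  R2 @ bar3.0: G3/D4 P5 -> A3/A4 P8 similar
  R2 @ bar3.0: E4/D4 M2 -> E5/A4 P5 similar
  R3 @ bar3.0: E5 above A4
  R3 @ bar3.1: E5 above A4
  R3 @ bar3.2: E5 above A4
  R3 @ bar3.3: E5 above A4
  R1 @ bar4.0: A3/A4 P8 -> G3/G4 P8 similar
  R2 @ bar4.0: A3/E5 P5 -> G3/G4 P8 similar
  R2 @ bar4.0: E5/A4 P5 -> G4/G4 P1 similar
  R2 @ bar5.0: G4/G4 P1 -> G3/D4 P5 similar
  R4 @ bar5.0: E3/D4 m7 untreated
  R2 @ bar6.0: E3/D4 m7 -> A3/A4 P8 similar
  R7 @ bar6.0: G3->F4 leap 10st
  R8 @ bar6.0: penult P8 not 3rd/6th
  R6 @ bar7.3: closes on M3

No (22 violations)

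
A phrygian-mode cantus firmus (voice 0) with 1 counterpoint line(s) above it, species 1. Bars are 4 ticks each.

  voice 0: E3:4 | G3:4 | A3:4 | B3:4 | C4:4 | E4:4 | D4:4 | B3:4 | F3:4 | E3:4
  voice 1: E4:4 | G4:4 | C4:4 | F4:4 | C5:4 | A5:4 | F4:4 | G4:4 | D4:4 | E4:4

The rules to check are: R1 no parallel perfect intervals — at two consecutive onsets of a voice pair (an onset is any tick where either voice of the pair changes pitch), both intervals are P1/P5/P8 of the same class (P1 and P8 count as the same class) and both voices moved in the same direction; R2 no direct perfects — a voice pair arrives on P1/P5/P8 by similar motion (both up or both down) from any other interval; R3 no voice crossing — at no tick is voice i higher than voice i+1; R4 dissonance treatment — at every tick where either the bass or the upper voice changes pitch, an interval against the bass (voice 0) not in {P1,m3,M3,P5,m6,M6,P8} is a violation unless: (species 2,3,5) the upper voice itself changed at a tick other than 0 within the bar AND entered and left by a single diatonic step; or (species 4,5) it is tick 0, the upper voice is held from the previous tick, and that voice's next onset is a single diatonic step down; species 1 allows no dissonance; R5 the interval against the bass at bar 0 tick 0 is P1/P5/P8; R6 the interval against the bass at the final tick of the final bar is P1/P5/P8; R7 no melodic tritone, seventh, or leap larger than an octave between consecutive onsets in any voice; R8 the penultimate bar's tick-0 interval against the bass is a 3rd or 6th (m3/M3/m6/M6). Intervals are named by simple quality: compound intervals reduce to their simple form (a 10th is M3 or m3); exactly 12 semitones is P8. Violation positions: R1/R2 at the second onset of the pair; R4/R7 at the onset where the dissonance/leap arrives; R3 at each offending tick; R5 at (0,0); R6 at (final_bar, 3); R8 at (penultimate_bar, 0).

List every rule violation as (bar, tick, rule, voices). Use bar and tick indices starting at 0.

(1, 0, R1, (0, 1))
(3, 0, R4, (0, 1))
(4, 0, R2, (0, 1))
(5, 0, R4, (0, 1))
(6, 0, R7, (1,))
(8, 0, R7, (0,))

bar 0: v0=E3 v1=E4 downbeat P8
bar 1: v0=G3 v1=G4 downbeat P8
bar 2: v0=A3 v1=C4 downbeat m3
bar 3: v0=B3 v1=F4 downbeat TT
bar 4: v0=C4 v1=C5 downbeat P8
bar 5: v0=E4 v1=A5 downbeat P4
bar 6: v0=D4 v1=F4 downbeat m3
bar 7: v0=B3 v1=G4 downbeat m6
bar 8: v0=F3 v1=D4 downbeat M6
bar 9: v0=E3 v1=E4 downbeat P8
  -> R1 @ bar 1 tick 0 v(0, 1): E3/E4 P8 -> G3/G4 P8 similar
  -> R4 @ bar 3 tick 0 v(0, 1): B3/F4 TT untreated
  -> R2 @ bar 4 tick 0 v(0, 1): B3/F4 TT -> C4/C5 P8 similar
  -> R4 @ bar 5 tick 0 v(0, 1): E4/A5 P4 untreated
  -> R7 @ bar 6 tick 0 v(1,): A5->F4 leap 16st
  -> R7 @ bar 8 tick 0 v(0,): B3->F3 leap 6st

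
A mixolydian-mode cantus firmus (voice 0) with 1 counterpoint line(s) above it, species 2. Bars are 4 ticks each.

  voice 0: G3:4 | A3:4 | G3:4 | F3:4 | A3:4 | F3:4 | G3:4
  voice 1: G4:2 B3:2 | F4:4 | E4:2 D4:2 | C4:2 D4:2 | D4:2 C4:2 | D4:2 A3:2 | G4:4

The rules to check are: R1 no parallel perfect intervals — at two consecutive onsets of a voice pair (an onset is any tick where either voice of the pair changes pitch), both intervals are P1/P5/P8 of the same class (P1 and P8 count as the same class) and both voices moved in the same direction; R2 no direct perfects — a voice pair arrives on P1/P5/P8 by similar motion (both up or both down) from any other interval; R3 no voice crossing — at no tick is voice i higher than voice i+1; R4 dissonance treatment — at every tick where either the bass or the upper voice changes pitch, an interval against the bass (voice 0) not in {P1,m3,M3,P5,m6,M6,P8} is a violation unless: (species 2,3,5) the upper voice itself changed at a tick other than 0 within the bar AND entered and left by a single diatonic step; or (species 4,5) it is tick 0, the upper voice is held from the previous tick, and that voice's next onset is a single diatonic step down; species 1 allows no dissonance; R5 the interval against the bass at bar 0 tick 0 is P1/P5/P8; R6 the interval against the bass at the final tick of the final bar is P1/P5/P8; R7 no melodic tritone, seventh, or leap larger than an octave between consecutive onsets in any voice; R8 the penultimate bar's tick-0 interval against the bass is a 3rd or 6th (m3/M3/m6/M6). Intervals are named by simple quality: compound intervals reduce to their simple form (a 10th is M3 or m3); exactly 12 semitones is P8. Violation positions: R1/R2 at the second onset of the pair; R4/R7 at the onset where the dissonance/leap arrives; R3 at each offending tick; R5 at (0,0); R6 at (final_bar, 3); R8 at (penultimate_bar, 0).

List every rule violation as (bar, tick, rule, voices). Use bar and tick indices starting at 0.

(1, 0, R7, (1,))
(3, 0, R1, (0, 1))
(4, 0, R4, (0, 1))
(6, 0, R2, (0, 1))
(6, 0, R7, (1,))

bar 0: v0=G3 v1=G4 downbeat P8
bar 1: v0=A3 v1=F4 downbeat m6
bar 2: v0=G3 v1=E4 downbeat M6
bar 3: v0=F3 v1=C4 downbeat P5
bar 4: v0=A3 v1=D4 downbeat P4
bar 5: v0=F3 v1=D4 downbeat M6
bar 6: v0=G3 v1=G4 downbeat P8
  -> R7 @ bar 1 tick 0 v(1,): B3->F4 leap 6st
  -> R1 @ bar 3 tick 0 v(0, 1): G3/D4 P5 -> F3/C4 P5 similar
  -> R4 @ bar 4 tick 0 v(0, 1): A3/D4 P4 untreated
  -> R2 @ bar 6 tick 0 v(0, 1): F3/A3 M3 -> G3/G4 P8 similar
  -> R7 @ bar 6 tick 0 v(1,): A3->G4 leap 10st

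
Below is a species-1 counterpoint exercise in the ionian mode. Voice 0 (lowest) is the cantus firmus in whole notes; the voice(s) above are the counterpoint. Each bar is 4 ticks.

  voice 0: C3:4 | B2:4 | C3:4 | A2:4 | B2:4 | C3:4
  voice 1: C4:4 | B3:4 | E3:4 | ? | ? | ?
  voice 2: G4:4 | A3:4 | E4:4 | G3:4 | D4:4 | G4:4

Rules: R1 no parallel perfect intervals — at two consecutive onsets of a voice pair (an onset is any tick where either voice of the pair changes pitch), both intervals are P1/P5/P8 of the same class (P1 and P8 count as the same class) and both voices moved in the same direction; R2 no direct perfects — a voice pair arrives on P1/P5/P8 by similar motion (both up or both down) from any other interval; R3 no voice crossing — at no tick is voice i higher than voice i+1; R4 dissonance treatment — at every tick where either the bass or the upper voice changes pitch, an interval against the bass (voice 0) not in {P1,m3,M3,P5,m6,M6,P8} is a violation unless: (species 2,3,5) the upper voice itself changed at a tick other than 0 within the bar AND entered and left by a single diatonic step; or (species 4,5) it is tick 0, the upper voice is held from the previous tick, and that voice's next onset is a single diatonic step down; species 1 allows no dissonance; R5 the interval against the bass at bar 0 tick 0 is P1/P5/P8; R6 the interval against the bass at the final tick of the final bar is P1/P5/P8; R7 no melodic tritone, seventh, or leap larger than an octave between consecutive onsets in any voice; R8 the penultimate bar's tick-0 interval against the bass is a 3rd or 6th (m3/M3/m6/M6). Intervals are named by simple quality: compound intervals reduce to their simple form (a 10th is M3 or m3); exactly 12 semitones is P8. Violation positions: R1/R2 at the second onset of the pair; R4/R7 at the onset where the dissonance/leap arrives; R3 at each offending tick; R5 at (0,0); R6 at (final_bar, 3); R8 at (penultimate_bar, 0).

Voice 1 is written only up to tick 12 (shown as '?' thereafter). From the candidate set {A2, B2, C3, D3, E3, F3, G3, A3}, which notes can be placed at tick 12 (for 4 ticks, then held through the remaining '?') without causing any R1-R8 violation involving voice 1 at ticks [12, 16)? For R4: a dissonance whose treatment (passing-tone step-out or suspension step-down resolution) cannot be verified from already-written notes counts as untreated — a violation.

A2: violates R2
B2: violates R4
C3: violates R2
D3: violates R4
E3: legal
F3: legal
G3: violates R4
A3: violates R3

{E3, F3}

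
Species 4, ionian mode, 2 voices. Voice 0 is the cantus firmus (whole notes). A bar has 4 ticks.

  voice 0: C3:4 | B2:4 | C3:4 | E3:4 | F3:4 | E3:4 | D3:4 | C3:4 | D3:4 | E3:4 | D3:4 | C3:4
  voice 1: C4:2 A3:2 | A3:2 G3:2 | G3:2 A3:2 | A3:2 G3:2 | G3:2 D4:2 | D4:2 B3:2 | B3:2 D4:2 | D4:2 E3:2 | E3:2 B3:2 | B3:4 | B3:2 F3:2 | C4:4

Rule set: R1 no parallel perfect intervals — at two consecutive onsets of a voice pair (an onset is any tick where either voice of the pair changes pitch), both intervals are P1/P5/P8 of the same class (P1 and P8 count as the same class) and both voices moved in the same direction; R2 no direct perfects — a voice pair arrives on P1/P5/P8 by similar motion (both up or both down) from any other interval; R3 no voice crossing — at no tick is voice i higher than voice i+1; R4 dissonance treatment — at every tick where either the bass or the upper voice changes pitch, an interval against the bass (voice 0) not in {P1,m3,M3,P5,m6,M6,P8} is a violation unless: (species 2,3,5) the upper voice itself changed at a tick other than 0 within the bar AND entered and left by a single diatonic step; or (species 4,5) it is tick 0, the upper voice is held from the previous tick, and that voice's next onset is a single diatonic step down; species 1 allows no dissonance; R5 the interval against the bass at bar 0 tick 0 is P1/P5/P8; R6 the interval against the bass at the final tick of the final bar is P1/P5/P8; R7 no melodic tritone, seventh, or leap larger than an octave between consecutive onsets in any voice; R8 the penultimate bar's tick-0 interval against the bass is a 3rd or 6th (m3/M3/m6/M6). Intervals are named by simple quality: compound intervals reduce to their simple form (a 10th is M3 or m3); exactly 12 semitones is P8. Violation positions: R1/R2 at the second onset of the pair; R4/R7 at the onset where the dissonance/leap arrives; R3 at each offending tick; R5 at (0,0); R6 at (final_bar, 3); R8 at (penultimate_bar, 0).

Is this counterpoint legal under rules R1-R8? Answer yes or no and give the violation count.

No (6 violations)

bar 0: v0=C3 v1=C4 (P8)
bar 1: v0=B2 v1=A3 (m7)
bar 2: v0=C3 v1=G3 (P5)
bar 3: v0=E3 v1=A3 (P4)
bar 4: v0=F3 v1=G3 (M2)
bar 5: v0=E3 v1=D4 (m7)
bar 6: v0=D3 v1=B3 (M6)
bar 7: v0=C3 v1=D4 (M2)
bar 8: v0=D3 v1=E3 (M2)
bar 9: v0=E3 v1=B3 (P5)
bar 10: v0=D3 v1=B3 (M6)
bar 11: v0=C3 v1=C4 (P8)
  R4 @ bar4.0: F3/G3 M2 untreated
  R4 @ bar5.0: E3/D4 m7 untreated
  R4 @ bar7.0: C3/D4 M2 untreated
  R7 @ bar7.2: D4->E3 leap 10st
  R4 @ bar8.0: D3/E3 M2 untreated
  R7 @ bar10.2: B3->F3 leap 6st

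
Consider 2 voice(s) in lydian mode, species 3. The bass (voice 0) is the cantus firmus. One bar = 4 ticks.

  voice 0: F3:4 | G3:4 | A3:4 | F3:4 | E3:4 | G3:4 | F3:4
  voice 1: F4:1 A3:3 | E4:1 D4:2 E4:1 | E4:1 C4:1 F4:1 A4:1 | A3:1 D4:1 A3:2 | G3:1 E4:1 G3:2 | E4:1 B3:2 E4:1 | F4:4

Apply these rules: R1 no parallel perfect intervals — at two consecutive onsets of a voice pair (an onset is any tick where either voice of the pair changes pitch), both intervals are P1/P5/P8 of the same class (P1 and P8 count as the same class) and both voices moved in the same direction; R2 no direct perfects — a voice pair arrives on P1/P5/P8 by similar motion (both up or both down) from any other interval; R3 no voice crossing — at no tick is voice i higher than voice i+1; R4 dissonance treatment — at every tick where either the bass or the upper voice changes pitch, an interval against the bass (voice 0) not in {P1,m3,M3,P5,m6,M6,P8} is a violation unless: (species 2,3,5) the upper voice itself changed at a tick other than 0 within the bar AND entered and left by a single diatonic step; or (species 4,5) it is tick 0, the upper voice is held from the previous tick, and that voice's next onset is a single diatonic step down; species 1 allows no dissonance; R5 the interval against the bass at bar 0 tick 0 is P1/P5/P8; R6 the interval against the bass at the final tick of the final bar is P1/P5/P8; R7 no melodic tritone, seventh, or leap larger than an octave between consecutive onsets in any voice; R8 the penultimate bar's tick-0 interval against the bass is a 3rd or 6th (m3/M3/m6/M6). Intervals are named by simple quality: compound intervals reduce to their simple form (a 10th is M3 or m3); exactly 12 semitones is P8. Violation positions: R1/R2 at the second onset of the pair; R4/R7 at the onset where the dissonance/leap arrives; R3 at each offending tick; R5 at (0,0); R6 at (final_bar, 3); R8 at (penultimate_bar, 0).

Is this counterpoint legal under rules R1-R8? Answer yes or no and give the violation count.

bar 0: v0=F3 v1=F4 (P8)
bar 1: v0=G3 v1=E4 (M6)
bar 2: v0=A3 v1=E4 (P5)
bar 3: v0=F3 v1=A3 (M3)
bar 4: v0=E3 v1=G3 (m3)
bar 5: v0=G3 v1=E4 (M6)
bar 6: v0=F3 v1=F4 (P8)

Yes (0 violations)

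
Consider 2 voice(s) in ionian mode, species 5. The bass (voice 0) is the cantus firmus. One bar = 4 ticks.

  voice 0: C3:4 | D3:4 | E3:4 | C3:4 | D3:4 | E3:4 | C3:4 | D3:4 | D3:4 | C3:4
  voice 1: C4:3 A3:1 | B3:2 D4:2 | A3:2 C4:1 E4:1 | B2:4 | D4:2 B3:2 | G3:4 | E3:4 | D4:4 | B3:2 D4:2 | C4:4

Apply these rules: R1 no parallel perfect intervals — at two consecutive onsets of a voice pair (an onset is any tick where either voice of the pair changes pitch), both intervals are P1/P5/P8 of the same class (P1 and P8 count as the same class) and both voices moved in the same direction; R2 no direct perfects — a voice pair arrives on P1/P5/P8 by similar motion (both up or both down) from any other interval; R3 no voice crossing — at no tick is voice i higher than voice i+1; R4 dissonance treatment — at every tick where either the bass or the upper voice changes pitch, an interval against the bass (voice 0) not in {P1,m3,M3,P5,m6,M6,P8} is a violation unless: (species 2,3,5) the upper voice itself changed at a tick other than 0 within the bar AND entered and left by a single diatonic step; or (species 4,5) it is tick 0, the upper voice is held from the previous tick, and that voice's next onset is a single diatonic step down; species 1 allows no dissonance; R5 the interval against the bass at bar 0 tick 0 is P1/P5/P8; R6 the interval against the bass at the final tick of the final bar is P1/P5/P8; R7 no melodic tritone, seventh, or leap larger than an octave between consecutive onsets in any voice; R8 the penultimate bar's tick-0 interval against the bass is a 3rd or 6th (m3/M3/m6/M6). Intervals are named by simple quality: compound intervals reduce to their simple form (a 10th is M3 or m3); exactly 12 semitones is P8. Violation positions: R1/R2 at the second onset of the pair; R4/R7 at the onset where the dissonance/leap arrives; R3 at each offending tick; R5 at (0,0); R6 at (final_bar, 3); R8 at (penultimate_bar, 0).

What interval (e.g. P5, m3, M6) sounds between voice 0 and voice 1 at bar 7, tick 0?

voice 0=D3 voice 1=D4 -> P8

P8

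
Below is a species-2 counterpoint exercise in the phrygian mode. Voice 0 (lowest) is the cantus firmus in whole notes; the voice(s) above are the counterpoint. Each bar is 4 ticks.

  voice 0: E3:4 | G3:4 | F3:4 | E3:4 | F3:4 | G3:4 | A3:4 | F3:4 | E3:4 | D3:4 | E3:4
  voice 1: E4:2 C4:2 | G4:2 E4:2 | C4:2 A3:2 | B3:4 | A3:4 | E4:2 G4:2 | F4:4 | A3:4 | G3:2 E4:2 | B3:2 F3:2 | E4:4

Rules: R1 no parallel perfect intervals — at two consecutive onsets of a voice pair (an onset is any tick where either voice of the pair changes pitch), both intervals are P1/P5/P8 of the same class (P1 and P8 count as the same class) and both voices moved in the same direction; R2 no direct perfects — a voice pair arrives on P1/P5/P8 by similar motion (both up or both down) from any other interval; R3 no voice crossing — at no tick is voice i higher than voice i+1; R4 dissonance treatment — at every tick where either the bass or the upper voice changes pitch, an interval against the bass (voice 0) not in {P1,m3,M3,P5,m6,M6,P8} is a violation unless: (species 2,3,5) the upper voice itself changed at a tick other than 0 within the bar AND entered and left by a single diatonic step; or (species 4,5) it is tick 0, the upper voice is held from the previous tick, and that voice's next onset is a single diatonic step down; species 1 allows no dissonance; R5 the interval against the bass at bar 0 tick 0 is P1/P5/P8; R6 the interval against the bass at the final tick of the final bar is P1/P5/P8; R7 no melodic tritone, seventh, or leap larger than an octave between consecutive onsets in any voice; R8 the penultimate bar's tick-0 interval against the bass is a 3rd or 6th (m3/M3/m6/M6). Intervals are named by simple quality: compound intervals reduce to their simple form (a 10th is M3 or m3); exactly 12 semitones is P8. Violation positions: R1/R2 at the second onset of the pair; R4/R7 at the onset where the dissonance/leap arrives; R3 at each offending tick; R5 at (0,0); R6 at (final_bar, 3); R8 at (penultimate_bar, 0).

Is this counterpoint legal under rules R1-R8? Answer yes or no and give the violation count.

bar 0: v0=E3 v1=E4 (P8)
bar 1: v0=G3 v1=G4 (P8)
bar 2: v0=F3 v1=C4 (P5)
bar 3: v0=E3 v1=B3 (P5)
bar 4: v0=F3 v1=A3 (M3)
bar 5: v0=G3 v1=E4 (M6)
bar 6: v0=A3 v1=F4 (m6)
bar 7: v0=F3 v1=A3 (M3)
bar 8: v0=E3 v1=G3 (m3)
bar 9: v0=D3 v1=B3 (M6)
bar 10: v0=E3 v1=E4 (P8)
  R2 @ bar1.0: E3/C4 m6 -> G3/G4 P8 similar
  R2 @ bar2.0: G3/E4 M6 -> F3/C4 P5 similar
  R7 @ bar9.2: B3->F3 leap 6st
  R2 @ bar10.0: D3/F3 m3 -> E3/E4 P8 similar
  R7 @ bar10.0: F3->E4 leap 11st

No (5 violations)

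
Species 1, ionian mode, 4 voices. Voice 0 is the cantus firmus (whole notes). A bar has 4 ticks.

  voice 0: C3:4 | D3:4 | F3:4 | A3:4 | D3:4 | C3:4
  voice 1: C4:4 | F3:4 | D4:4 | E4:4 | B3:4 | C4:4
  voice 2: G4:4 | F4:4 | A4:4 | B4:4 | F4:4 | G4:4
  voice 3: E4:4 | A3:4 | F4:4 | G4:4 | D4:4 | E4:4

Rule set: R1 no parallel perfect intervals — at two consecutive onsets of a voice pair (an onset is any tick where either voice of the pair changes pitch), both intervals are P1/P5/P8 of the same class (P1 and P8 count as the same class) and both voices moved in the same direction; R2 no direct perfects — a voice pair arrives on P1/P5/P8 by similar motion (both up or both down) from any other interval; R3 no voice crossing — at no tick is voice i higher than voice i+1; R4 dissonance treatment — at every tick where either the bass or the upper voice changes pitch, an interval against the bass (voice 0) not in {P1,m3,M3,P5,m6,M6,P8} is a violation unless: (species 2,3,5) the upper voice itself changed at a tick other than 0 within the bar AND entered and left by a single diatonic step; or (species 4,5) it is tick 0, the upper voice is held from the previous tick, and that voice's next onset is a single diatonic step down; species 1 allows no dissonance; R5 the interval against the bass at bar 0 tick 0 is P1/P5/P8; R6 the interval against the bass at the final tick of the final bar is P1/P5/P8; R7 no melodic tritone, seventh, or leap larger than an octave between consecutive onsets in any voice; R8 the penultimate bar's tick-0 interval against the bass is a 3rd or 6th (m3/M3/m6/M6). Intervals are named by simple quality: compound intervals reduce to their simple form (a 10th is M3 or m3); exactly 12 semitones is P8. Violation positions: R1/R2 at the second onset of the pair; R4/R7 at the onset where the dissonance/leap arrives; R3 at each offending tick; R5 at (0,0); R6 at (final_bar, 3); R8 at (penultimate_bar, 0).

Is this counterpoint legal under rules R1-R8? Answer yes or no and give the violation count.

No (37 violations)

bar 0: v0=C3 v1=C4 v2=G4 v3=E4 (M3)
bar 1: v0=D3 v1=F3 v2=F4 v3=A3 (P5)
bar 2: v0=F3 v1=D4 v2=A4 v3=F4 (P8)
bar 3: v0=A3 v1=E4 v2=B4 v3=G4 (m7)
bar 4: v0=D3 v1=B3 v2=F4 v3=D4 (P8)
bar 5: v0=C3 v1=C4 v2=G4 v3=E4 (M3)
  R3 @ bar0.0: G4 above E4
  R5 @ bar0.0: opens on M3
  R3 @ bar0.1: G4 above E4
  R3 @ bar0.2: G4 above E4
  R3 @ bar0.3: G4 above E4
  R2 @ bar1.0: C4/G4 P5 -> F3/F4 P8 similar
  R3 @ bar1.0: F4 above A3
  R3 @ bar1.1: F4 above A3
  R3 @ bar1.2: F4 above A3
  R3 @ bar1.3: F4 above A3
  R2 @ bar2.0: D3/A3 P5 -> F3/F4 P8 similar
  R2 @ bar2.0: F3/F4 P8 -> D4/A4 P5 similar
  R3 @ bar2.0: A4 above F4
  R3 @ bar2.1: A4 above F4
  R3 @ bar2.2: A4 above F4
  R3 @ bar2.3: A4 above F4
  R1 @ bar3.0: D4/A4 P5 -> E4/B4 P5 similar
  R2 @ bar3.0: F3/D4 M6 -> A3/E4 P5 similar
  R3 @ bar3.0: B4 above G4
  R4 @ bar3.0: A3/B4 M2 untreated
  R4 @ bar3.0: A3/G4 m7 untreated
  R3 @ bar3.1: B4 above G4
  R3 @ bar3.2: B4 above G4
  R3 @ bar3.3: B4 above G4
  R2 @ bar4.0: A3/G4 m7 -> D3/D4 P8 similar
  R3 @ bar4.0: F4 above D4
  R7 @ bar4.0: B4->F4 leap 6st
  R8 @ bar4.0: penult P8 not 3rd/6th
  R3 @ bar4.1: F4 above D4
  R3 @ bar4.2: F4 above D4
  R3 @ bar4.3: F4 above D4
  R2 @ bar5.0: B3/F4 TT -> C4/G4 P5 similar
  R3 @ bar5.0: G4 above E4
  R3 @ bar5.1: G4 above E4
  R3 @ bar5.2: G4 above E4
  R3 @ bar5.3: G4 above E4
  R6 @ bar5.3: closes on M3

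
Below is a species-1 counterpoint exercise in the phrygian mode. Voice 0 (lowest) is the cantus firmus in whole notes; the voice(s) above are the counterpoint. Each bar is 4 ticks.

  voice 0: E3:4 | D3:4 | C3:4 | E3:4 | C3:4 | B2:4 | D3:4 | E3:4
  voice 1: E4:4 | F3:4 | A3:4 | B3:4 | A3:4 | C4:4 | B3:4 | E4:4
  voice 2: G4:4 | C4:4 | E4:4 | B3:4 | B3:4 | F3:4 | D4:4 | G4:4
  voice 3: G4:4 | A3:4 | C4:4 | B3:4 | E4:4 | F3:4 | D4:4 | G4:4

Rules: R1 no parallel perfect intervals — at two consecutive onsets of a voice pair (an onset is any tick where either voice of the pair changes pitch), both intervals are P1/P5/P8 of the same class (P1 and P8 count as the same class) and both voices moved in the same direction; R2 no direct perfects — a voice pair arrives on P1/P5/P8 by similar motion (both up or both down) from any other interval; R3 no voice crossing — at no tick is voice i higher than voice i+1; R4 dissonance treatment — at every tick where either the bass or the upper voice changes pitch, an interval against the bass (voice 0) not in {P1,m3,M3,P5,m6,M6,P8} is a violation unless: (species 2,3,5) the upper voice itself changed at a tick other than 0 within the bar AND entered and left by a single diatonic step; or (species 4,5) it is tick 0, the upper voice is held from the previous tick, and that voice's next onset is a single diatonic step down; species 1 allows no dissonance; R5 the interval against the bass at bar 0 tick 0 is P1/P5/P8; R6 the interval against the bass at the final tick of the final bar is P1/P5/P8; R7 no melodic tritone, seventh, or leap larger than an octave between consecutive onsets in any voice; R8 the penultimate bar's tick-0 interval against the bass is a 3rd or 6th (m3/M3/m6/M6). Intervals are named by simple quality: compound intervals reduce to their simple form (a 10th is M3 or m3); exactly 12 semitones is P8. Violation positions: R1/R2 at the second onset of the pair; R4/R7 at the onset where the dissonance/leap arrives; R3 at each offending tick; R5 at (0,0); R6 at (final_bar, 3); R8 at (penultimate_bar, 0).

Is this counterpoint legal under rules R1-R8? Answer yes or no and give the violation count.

bar 0: v0=E3 v1=E4 v2=G4 v3=G4 (m3)
bar 1: v0=D3 v1=F3 v2=C4 v3=A3 (P5)
bar 2: v0=C3 v1=A3 v2=E4 v3=C4 (P8)
bar 3: v0=E3 v1=B3 v2=B3 v3=B3 (P5)
bar 4: v0=C3 v1=A3 v2=B3 v3=E4 (M3)
bar 5: v0=B2 v1=C4 v2=F3 v3=F3 (TT)
bar 6: v0=D3 v1=B3 v2=D4 v3=D4 (P8)
bar 7: v0=E3 v1=E4 v2=G4 v3=G4 (m3)
  R5 @ bar0.0: opens on m3
  R5 @ bar0.0: opens on m3
  R2 @ bar1.0: E3/G4 m3 -> D3/A3 P5 similar
  R2 @ bar1.0: E4/G4 m3 -> F3/C4 P5 similar
  R3 @ bar1.0: C4 above A3
  R4 @ bar1.0: D3/C4 m7 untreated
  R7 @ bar1.0: E4->F3 leap 11st
  R7 @ bar1.0: G4->A3 leap 10st
  R3 @ bar1.1: C4 above A3
  R3 @ bar1.2: C4 above A3
  R3 @ bar1.3: C4 above A3
  R1 @ bar2.0: F3/C4 P5 -> A3/E4 P5 similar
  R3 @ bar2.0: E4 above C4
  R3 @ bar2.1: E4 above C4
  R3 @ bar2.2: E4 above C4
  R3 @ bar2.3: E4 above C4
  R2 @ bar3.0: C3/A3 M6 -> E3/B3 P5 similar
  R2 @ bar3.0: E4/C4 M3 -> B3/B3 P1 similar
  R4 @ bar4.0: C3/B3 M7 untreated
  R2 @ bar5.0: B3/E4 P4 -> F3/F3 P1 similar
  R3 @ bar5.0: C4 above F3
  R4 @ bar5.0: B2/C4 m2 untreated
  R4 @ bar5.0: B2/F3 TT untreated
  R4 @ bar5.0: B2/F3 TT untreated
  R7 @ bar5.0: B3->F3 leap 6st
  R7 @ bar5.0: E4->F3 leap 11st
  R3 @ bar5.1: C4 above F3
  R3 @ bar5.2: C4 above F3
  R3 @ bar5.3: C4 above F3
  R1 @ bar6.0: F3/F3 P1 -> D4/D4 P1 similar
  R2 @ bar6.0: B2/F3 TT -> D3/D4 P8 similar
  R2 @ bar6.0: B2/F3 TT -> D3/D4 P8 similar
  R8 @ bar6.0: penult P8 not 3rd/6th
  R8 @ bar6.0: penult P8 not 3rd/6th
  R1 @ bar7.0: D4/D4 P1 -> G4/G4 P1 similar
  R2 @ bar7.0: D3/B3 M6 -> E3/E4 P8 similar
  R6 @ bar7.3: closes on m3
  R6 @ bar7.3: closes on m3

No (38 violations)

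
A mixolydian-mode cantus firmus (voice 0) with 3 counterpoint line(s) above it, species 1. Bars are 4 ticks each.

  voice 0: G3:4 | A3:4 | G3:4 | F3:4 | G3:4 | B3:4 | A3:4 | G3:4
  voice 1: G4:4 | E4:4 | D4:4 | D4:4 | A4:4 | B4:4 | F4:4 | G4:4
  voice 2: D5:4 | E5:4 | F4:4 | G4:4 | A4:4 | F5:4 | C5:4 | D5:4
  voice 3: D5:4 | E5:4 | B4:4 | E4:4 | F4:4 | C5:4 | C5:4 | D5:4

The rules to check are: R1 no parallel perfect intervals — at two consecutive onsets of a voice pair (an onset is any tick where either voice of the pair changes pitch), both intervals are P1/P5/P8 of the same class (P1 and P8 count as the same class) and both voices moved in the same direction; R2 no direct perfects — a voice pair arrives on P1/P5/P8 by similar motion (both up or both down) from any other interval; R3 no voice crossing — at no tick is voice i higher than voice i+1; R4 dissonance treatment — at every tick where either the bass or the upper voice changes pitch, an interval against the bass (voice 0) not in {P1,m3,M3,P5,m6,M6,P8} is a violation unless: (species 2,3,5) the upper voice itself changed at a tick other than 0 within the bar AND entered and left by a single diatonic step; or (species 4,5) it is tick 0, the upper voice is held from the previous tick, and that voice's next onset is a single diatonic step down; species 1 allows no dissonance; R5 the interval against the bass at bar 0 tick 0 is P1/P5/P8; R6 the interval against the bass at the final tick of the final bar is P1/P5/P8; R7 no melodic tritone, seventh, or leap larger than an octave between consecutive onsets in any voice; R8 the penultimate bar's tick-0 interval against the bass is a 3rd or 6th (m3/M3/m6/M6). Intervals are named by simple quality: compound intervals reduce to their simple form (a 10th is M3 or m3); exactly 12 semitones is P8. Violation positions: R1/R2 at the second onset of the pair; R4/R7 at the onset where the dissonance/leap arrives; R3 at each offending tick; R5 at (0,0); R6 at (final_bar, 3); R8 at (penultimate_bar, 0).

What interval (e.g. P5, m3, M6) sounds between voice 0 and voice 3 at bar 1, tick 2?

P5

voice 0=A3 voice 3=E5 -> P5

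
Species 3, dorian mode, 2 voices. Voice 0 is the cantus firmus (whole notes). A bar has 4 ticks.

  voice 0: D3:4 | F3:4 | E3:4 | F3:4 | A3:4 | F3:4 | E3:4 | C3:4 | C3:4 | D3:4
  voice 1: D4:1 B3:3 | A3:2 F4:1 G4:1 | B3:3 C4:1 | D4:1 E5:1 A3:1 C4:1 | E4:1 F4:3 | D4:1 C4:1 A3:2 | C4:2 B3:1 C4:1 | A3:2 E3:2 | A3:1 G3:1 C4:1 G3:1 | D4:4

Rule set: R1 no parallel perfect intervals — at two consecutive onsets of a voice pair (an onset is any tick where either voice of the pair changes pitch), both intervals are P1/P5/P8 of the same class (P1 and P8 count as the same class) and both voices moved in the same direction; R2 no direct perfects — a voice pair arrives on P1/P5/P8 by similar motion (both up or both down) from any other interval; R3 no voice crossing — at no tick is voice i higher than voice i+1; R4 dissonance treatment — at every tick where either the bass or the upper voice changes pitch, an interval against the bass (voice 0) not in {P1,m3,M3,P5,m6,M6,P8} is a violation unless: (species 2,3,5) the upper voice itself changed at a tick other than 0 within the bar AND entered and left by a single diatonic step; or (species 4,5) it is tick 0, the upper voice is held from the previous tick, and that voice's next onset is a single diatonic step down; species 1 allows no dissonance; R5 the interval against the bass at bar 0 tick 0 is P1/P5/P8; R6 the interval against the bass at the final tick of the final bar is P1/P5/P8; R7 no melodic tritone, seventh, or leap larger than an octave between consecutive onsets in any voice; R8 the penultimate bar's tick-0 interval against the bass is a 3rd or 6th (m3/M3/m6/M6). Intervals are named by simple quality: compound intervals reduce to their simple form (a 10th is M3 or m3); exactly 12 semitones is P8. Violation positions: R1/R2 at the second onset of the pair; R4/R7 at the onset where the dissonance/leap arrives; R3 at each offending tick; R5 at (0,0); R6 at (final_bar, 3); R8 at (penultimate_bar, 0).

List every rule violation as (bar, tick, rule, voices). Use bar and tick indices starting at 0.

bar 0: v0=D3 v1=D4 downbeat P8
bar 1: v0=F3 v1=A3 downbeat M3
bar 2: v0=E3 v1=B3 downbeat P5
bar 3: v0=F3 v1=D4 downbeat M6
bar 4: v0=A3 v1=E4 downbeat P5
bar 5: v0=F3 v1=D4 downbeat M6
bar 6: v0=E3 v1=C4 downbeat m6
bar 7: v0=C3 v1=A3 downbeat M6
bar 8: v0=C3 v1=A3 downbeat M6
bar 9: v0=D3 v1=D4 downbeat P8
  -> R4 @ bar 1 tick 3 v(0, 1): F3/G4 M2 untreated
  -> R2 @ bar 2 tick 0 v(0, 1): F3/G4 M2 -> E3/B3 P5 similar
  -> R4 @ bar 3 tick 1 v(0, 1): F3/E5 M7 untreated
  -> R7 @ bar 3 tick 1 v(1,): D4->E5 leap 14st
  -> R7 @ bar 3 tick 2 v(1,): E5->A3 leap 19st
  -> R1 @ bar 4 tick 0 v(0, 1): F3/C4 P5 -> A3/E4 P5 similar
  -> R2 @ bar 9 tick 0 v(0, 1): C3/G3 P5 -> D3/D4 P8 similar

(1, 3, R4, (0, 1))
(2, 0, R2, (0, 1))
(3, 1, R4, (0, 1))
(3, 1, R7, (1,))
(3, 2, R7, (1,))
(4, 0, R1, (0, 1))
(9, 0, R2, (0, 1))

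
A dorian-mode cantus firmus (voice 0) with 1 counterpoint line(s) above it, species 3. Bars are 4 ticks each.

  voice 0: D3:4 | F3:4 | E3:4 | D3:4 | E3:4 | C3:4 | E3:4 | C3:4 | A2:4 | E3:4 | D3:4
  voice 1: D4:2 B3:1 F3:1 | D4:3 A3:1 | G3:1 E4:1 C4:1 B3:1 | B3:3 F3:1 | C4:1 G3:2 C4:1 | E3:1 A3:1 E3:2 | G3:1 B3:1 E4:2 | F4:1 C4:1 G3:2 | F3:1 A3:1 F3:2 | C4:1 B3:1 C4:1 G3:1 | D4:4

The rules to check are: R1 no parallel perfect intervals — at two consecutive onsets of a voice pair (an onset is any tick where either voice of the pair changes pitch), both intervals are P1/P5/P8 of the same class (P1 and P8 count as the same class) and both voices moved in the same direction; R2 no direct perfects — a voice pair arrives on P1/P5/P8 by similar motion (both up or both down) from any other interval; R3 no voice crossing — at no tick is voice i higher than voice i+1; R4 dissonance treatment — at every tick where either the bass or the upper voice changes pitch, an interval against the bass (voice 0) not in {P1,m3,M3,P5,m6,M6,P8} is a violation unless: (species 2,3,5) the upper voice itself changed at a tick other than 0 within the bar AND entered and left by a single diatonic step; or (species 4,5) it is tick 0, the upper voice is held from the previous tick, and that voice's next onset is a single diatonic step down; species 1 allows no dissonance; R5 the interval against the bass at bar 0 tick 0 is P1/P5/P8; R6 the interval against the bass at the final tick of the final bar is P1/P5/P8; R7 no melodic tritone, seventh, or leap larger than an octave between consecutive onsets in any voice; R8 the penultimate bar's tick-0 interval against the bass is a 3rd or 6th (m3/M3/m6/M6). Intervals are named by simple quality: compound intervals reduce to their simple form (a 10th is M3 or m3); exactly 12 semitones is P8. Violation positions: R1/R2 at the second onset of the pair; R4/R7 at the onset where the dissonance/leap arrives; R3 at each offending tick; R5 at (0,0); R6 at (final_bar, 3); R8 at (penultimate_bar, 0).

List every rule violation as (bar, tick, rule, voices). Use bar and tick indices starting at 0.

bar 0: v0=D3 v1=D4 downbeat P8
bar 1: v0=F3 v1=D4 downbeat M6
bar 2: v0=E3 v1=G3 downbeat m3
bar 3: v0=D3 v1=B3 downbeat M6
bar 4: v0=E3 v1=C4 downbeat m6
bar 5: v0=C3 v1=E3 downbeat M3
bar 6: v0=E3 v1=G3 downbeat m3
bar 7: v0=C3 v1=F4 downbeat P4
bar 8: v0=A2 v1=F3 downbeat m6
bar 9: v0=E3 v1=C4 downbeat m6
bar 10: v0=D3 v1=D4 downbeat P8
  -> R7 @ bar 0 tick 3 v(1,): B3->F3 leap 6st
  -> R7 @ bar 3 tick 3 v(1,): B3->F3 leap 6st
  -> R4 @ bar 7 tick 0 v(0, 1): C3/F4 P4 untreated

(0, 3, R7, (1,))
(3, 3, R7, (1,))
(7, 0, R4, (0, 1))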